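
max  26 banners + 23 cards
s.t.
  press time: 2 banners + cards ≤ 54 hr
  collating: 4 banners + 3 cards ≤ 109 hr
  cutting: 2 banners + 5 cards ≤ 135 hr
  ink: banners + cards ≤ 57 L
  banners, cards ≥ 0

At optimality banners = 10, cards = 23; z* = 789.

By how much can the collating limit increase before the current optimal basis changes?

19.25

Binding constraints: collating, cutting. The basis is B = [[4,3],[2,5]] with det 14.
Per unit increase in collating, x* moves by d = (0.3571, -0.1429).
The basis stays optimal until press time becomes binding; allowable increase = 19.25 hr.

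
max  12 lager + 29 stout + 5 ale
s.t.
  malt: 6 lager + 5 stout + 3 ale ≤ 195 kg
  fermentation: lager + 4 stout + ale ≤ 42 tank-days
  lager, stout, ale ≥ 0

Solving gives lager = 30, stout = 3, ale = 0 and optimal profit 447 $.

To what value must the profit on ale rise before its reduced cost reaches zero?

9

At the optimum: malt uses 195 of 195 (binding); fermentation uses 42 of 42 (binding).
The binding rows give the dual system: 6·y_malt + 1·y_fermentation = 12 and 5·y_malt + 4·y_fermentation = 29.
→ y_malt = 1 and y_fermentation = 6.
ale enters the basis when its profit ≥ yᵀa₃ = 1·3 + 6·1 = 9.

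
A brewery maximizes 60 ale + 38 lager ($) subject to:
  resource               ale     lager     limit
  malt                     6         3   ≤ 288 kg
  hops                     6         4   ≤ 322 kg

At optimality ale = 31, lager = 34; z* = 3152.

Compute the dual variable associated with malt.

2

At the optimum: malt uses 288 of 288 (binding); hops uses 322 of 322 (binding).
The binding rows give the dual system: 6·y_malt + 6·y_hops = 60 and 3·y_malt + 4·y_hops = 38.
Solving: y_malt = 2, y_hops = 8.
Shadow price of malt = 2.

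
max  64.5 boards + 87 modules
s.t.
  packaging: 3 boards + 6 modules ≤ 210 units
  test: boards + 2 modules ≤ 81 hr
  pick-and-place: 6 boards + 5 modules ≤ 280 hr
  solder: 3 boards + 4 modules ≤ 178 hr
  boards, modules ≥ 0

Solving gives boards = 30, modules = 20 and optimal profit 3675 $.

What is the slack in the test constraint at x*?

test used = 1·30 + 2·20 = 70; slack = 81 − 70 = 11.

11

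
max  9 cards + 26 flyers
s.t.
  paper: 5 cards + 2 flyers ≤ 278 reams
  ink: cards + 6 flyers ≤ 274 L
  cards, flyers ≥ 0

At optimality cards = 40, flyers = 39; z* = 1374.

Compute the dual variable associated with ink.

4

At the optimum: paper uses 278 of 278 (binding); ink uses 274 of 274 (binding).
The binding rows give the dual system: 5·y_paper + 1·y_ink = 9 and 2·y_paper + 6·y_ink = 26.
→ y_paper = 1 and y_ink = 4.
Shadow price of ink = 4.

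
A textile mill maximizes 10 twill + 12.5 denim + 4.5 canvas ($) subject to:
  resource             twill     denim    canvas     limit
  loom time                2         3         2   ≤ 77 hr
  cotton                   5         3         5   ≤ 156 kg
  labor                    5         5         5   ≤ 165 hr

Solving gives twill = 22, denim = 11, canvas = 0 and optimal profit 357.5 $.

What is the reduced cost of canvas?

Binding: loom time and labor. Non-binding: cotton (13 unused).
By complementary slackness, y = 0 for the non-binding constraint.
From A_Bᵀ y = c: 2·y_loom time + 5·y_labor = 10; 3·y_loom time + 5·y_labor = 12.5.
Solving: y_loom time = 2.5, y_labor = 1.
Reduced cost of canvas: c₃ − yᵀa₃ = 4.5 − (2.5·2 + 1·5) = 4.5 − 10 = -5.5.

-5.5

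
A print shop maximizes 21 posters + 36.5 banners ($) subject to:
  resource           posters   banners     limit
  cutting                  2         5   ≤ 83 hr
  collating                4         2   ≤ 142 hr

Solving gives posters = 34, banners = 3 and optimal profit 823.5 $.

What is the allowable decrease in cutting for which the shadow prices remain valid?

12

Binding constraints: cutting, collating. The basis is B = [[2,5],[4,2]] with det -16.
Per unit decrease in cutting, x* moves by d = (0.125, -0.25).
The basis stays optimal until banners reaches 0; allowable decrease = 12 hr.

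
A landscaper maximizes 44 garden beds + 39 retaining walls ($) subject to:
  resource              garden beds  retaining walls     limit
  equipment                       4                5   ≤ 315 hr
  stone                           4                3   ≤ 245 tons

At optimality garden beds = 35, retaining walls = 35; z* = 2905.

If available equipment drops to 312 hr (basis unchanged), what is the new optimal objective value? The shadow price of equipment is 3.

2896

Δb = -3, so new z* = 2905 + (3)·(-3) = 2905 − 9 = 2896.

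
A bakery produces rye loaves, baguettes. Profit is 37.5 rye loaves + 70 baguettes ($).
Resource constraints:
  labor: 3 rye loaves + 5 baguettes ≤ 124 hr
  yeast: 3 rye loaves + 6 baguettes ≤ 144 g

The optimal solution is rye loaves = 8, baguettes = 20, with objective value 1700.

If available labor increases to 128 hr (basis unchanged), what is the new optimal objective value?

Both labor and yeast are binding at x*.
From A_Bᵀ y = c: 3·y_labor + 3·y_yeast = 37.5; 5·y_labor + 6·y_yeast = 70.
→ y_labor = 5 and y_yeast = 7.5.
Δz = y_labor·Δb = 5 × (4) = 20, so new z* = 1700 + 20 = 1720.

1720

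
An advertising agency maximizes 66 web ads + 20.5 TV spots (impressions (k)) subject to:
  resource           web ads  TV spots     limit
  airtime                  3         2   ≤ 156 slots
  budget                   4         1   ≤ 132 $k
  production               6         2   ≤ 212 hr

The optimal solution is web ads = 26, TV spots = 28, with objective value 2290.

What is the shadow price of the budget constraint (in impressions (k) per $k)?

4.5

Check each constraint at x*: airtime 134/156 (slack 22); budget 132/132 (tight); production 212/212 (tight).
Slack constraints have shadow price 0 (complementary slackness).
Dual feasibility on the basic columns requires 4·y_budget + 6·y_production = 66, 1·y_budget + 2·y_production = 20.5.
This yields shadow prices y_budget = 4.5, y_production = 8.
Shadow price of budget = 4.5.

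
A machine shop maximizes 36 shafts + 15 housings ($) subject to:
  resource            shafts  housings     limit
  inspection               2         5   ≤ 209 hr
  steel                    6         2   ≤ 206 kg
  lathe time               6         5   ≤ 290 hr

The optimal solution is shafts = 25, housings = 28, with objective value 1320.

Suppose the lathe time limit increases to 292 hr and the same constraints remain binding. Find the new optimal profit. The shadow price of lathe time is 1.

1322

Δb = 2, so new z* = 1320 + (1)·(2) = 1320 + 2 = 1322.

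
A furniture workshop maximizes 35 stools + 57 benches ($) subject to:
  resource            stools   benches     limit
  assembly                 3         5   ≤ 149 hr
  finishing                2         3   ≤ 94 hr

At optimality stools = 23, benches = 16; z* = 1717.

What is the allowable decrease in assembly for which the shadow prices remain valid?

Binding constraints: assembly, finishing. The basis is B = [[3,5],[2,3]] with det -1.
Per unit decrease in assembly, x* moves by d = (3, -2).
The basis stays optimal until benches reaches 0; allowable decrease = 8 hr.

8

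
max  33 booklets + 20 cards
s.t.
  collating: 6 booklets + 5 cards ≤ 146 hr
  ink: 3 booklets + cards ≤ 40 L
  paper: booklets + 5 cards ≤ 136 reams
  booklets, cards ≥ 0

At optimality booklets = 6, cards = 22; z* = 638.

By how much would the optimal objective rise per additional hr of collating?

3

At the optimum: collating uses 146 of 146 (binding); ink uses 40 of 40 (binding); paper uses 116 of 136 (slack = 20).
Since paper is not tight, its dual is 0.
From A_Bᵀ y = c: 6·y_collating + 3·y_ink = 33; 5·y_collating + 1·y_ink = 20.
This yields shadow prices y_collating = 3, y_ink = 5.
Shadow price of collating = 3.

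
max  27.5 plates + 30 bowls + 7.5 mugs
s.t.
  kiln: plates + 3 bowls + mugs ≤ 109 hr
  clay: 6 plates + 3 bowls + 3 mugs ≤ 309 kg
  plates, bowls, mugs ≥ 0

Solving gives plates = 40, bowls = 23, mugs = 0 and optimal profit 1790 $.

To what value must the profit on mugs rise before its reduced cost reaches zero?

17

At the optimum: kiln uses 109 of 109 (binding); clay uses 309 of 309 (binding).
The binding rows give the dual system: 1·y_kiln + 6·y_clay = 27.5 and 3·y_kiln + 3·y_clay = 30.
→ y_kiln = 6.5 and y_clay = 3.5.
mugs enters the basis when its profit ≥ yᵀa₃ = 6.5·1 + 3.5·3 = 17.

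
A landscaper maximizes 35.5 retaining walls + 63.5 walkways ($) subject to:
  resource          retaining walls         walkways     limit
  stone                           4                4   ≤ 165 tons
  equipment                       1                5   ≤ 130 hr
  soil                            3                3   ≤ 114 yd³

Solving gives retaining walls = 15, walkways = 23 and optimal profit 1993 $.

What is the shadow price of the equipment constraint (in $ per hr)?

7

Binding: equipment and soil. Non-binding: stone (13 unused).
Slack constraints have shadow price 0 (complementary slackness).
Dual feasibility on the basic columns requires 1·y_equipment + 3·y_soil = 35.5, 5·y_equipment + 3·y_soil = 63.5.
→ y_equipment = 7 and y_soil = 9.5.
Shadow price of equipment = 7.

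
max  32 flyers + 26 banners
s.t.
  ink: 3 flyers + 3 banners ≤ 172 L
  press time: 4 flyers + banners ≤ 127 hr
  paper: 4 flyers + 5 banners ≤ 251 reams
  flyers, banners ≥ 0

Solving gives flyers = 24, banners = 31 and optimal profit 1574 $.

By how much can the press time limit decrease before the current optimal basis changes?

Binding constraints: press time, paper. The basis is B = [[4,1],[4,5]] with det 16.
Per unit decrease in press time, x* moves by d = (-0.3125, 0.25).
The basis stays optimal until flyers reaches 0; allowable decrease = 76.8 hr.

76.8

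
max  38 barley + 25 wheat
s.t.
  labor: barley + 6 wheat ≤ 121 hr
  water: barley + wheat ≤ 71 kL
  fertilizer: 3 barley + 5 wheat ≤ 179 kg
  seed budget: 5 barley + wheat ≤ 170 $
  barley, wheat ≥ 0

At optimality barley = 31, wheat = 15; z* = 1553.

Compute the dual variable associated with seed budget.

Check each constraint at x*: labor 121/121 (tight); water 46/71 (slack 25); fertilizer 168/179 (slack 11); seed budget 170/170 (tight).
By complementary slackness, y = 0 for the non-binding constraints.
From A_Bᵀ y = c: 1·y_labor + 5·y_seed budget = 38; 6·y_labor + 1·y_seed budget = 25.
This yields shadow prices y_labor = 3, y_seed budget = 7.
Shadow price of seed budget = 7.

7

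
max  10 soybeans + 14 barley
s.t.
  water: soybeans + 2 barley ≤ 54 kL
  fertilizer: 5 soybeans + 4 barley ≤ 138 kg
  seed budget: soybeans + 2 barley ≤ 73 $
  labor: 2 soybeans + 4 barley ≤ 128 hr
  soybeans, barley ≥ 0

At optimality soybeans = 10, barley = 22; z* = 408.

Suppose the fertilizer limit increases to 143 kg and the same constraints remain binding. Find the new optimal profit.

Check each constraint at x*: water 54/54 (tight); fertilizer 138/138 (tight); seed budget 54/73 (slack 19); labor 108/128 (slack 20).
By complementary slackness, y = 0 for the non-binding constraints.
The binding rows give the dual system: 1·y_water + 5·y_fertilizer = 10 and 2·y_water + 4·y_fertilizer = 14.
→ y_water = 5 and y_fertilizer = 1.
Δz = y_fertilizer·Δb = 1 × (5) = 5, so new z* = 408 + 5 = 413.

413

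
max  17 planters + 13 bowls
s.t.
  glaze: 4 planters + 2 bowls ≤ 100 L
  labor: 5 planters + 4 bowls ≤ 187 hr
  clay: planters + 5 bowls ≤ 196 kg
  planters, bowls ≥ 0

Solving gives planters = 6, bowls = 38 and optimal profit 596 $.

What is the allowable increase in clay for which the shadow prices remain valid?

15

Binding constraints: glaze, clay. The basis is B = [[4,2],[1,5]] with det 18.
Per unit increase in clay, x* moves by d = (-0.1111, 0.2222).
The basis stays optimal until labor becomes binding; allowable increase = 15 kg.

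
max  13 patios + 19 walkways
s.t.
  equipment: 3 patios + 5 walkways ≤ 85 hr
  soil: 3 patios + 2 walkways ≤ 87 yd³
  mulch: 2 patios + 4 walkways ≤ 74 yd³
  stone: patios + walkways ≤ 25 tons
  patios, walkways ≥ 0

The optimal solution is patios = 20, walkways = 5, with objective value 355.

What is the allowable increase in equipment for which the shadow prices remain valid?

Binding constraints: equipment, stone. The basis is B = [[3,5],[1,1]] with det -2.
Per unit increase in equipment, x* moves by d = (-0.5, 0.5).
The basis stays optimal until mulch becomes binding; allowable increase = 14 hr.

14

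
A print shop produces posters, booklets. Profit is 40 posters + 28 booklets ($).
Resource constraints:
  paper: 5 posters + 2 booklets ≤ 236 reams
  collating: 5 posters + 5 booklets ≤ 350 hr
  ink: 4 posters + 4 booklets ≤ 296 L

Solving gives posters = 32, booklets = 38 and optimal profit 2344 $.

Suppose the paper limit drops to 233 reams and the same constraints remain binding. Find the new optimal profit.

2332

Check each constraint at x*: paper 236/236 (tight); collating 350/350 (tight); ink 280/296 (slack 16).
Since ink is not tight, its dual is 0.
From A_Bᵀ y = c: 5·y_paper + 5·y_collating = 40; 2·y_paper + 5·y_collating = 28.
This yields shadow prices y_paper = 4, y_collating = 4.
Δz = y_paper·Δb = 4 × (-3) = -12, so new z* = 2344 − 12 = 2332.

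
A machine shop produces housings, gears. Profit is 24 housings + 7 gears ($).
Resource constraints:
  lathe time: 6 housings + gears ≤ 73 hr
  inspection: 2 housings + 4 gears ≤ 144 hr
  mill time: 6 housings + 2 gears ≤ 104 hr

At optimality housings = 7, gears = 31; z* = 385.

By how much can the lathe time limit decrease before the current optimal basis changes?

1.8

Binding constraints: lathe time, mill time. The basis is B = [[6,1],[6,2]] with det 6.
Per unit decrease in lathe time, x* moves by d = (-0.3333, 1).
The basis stays optimal until inspection becomes binding; allowable decrease = 1.8 hr.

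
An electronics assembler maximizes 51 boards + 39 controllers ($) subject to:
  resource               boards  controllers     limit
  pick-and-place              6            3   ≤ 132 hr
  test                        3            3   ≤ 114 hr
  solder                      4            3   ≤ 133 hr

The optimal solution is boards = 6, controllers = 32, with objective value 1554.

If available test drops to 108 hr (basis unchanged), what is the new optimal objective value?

1500

Binding: pick-and-place and test. Non-binding: solder (13 unused).
Slack constraints have shadow price 0 (complementary slackness).
The binding rows give the dual system: 6·y_pick-and-place + 3·y_test = 51 and 3·y_pick-and-place + 3·y_test = 39.
Solving: y_pick-and-place = 4, y_test = 9.
Δz = y_test·Δb = 9 × (-6) = -54, so new z* = 1554 − 54 = 1500.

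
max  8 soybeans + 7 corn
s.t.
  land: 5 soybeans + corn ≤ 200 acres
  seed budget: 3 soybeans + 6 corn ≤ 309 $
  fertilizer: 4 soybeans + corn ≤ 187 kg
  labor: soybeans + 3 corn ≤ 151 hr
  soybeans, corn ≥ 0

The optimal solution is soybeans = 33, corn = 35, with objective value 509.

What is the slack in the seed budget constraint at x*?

0

seed budget used = 3·33 + 6·35 = 309; slack = 309 − 309 = 0.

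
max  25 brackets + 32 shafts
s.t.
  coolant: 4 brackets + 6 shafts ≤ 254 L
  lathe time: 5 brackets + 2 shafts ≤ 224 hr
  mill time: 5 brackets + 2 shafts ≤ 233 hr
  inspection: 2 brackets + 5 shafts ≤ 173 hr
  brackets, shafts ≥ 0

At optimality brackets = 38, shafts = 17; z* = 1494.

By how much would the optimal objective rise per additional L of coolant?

Binding: coolant and lathe time. Non-binding: mill time (9 unused), inspection (12 unused).
Slack constraints have shadow price 0 (complementary slackness).
The binding rows give the dual system: 4·y_coolant + 5·y_lathe time = 25 and 6·y_coolant + 2·y_lathe time = 32.
→ y_coolant = 5 and y_lathe time = 1.
Shadow price of coolant = 5.

5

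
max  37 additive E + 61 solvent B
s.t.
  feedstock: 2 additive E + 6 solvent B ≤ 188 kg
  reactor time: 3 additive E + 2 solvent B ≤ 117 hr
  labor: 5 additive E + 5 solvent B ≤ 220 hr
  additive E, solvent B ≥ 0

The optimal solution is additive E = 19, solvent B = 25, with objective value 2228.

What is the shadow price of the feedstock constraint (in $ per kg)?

Binding: feedstock and labor. Non-binding: reactor time (10 unused).
By complementary slackness, y = 0 for the non-binding constraint.
Dual feasibility on the basic columns requires 2·y_feedstock + 5·y_labor = 37, 6·y_feedstock + 5·y_labor = 61.
→ y_feedstock = 6 and y_labor = 5.
Shadow price of feedstock = 6.

6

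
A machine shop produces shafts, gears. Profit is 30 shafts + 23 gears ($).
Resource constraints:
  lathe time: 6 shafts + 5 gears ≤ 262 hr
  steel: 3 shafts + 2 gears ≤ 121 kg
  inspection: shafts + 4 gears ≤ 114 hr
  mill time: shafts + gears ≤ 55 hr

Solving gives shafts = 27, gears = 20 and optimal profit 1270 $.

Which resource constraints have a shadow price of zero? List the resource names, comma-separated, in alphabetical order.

lathe time: 262/262 (binding)
steel: 121/121 (binding)
inspection: 107/114 (slack 7)
mill time: 47/55 (slack 8)
By complementary slackness, a constraint with positive slack has shadow price 0 → inspection, mill time.

inspection, mill time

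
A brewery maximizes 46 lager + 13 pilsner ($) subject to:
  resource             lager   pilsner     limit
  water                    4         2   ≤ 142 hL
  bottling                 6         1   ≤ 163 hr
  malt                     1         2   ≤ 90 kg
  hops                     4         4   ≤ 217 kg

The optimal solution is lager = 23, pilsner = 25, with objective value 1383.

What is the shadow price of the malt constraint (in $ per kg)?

At the optimum: water uses 142 of 142 (binding); bottling uses 163 of 163 (binding); malt uses 73 of 90 (slack = 17); hops uses 192 of 217 (slack = 25).
Since malt, hops are not tight, their duals are 0.
Dual feasibility on the basic columns requires 4·y_water + 6·y_bottling = 46, 2·y_water + 1·y_bottling = 13.
→ y_water = 4 and y_bottling = 5.
Shadow price of malt = 0.

0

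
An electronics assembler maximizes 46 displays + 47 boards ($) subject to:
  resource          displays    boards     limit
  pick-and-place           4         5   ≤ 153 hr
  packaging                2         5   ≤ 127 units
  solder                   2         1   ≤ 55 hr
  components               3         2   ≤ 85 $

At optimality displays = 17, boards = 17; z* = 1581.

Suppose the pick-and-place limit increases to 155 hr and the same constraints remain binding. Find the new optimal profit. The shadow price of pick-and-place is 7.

1595

Δb = 2, so new z* = 1581 + (7)·(2) = 1581 + 14 = 1595.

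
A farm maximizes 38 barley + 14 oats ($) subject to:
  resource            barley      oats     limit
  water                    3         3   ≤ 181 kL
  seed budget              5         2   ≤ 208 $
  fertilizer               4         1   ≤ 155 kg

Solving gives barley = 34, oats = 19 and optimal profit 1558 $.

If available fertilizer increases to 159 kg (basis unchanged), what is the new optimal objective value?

Check each constraint at x*: water 159/181 (slack 22); seed budget 208/208 (tight); fertilizer 155/155 (tight).
Since water is not tight, its dual is 0.
Dual feasibility on the basic columns requires 5·y_seed budget + 4·y_fertilizer = 38, 2·y_seed budget + 1·y_fertilizer = 14.
Solving: y_seed budget = 6, y_fertilizer = 2.
Δz = y_fertilizer·Δb = 2 × (4) = 8, so new z* = 1558 + 8 = 1566.

1566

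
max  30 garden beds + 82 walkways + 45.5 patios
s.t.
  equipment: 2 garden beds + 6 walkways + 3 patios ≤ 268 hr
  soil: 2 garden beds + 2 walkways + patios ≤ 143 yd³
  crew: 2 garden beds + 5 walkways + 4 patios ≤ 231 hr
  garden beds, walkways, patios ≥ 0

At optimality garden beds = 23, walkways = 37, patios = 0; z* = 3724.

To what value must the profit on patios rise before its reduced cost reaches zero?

Binding: equipment and crew. Non-binding: soil (23 unused).
Slack constraints have shadow price 0 (complementary slackness).
From A_Bᵀ y = c: 2·y_equipment + 2·y_crew = 30; 6·y_equipment + 5·y_crew = 82.
→ y_equipment = 7 and y_crew = 8.
patios enters the basis when its profit ≥ yᵀa₃ = 7·3 + 8·4 = 53.

53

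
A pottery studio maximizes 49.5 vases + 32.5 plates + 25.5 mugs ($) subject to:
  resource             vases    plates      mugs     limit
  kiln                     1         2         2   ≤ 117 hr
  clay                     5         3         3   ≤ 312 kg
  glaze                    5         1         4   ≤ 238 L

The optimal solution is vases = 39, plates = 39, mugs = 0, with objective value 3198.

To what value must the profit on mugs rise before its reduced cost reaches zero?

32.5

Check each constraint at x*: kiln 117/117 (tight); clay 312/312 (tight); glaze 234/238 (slack 4).
Since glaze is not tight, its dual is 0.
The binding rows give the dual system: 1·y_kiln + 5·y_clay = 49.5 and 2·y_kiln + 3·y_clay = 32.5.
Solving: y_kiln = 2, y_clay = 9.5.
mugs enters the basis when its profit ≥ yᵀa₃ = 2·2 + 9.5·3 = 32.5.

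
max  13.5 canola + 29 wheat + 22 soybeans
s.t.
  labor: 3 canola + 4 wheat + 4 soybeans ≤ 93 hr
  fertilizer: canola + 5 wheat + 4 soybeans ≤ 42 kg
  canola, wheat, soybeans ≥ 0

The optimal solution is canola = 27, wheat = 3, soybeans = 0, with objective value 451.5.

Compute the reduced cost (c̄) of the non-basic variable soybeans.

-4

Both labor and fertilizer are binding at x*.
The binding rows give the dual system: 3·y_labor + 1·y_fertilizer = 13.5 and 4·y_labor + 5·y_fertilizer = 29.
This yields shadow prices y_labor = 3.5, y_fertilizer = 3.
Reduced cost of soybeans: c₃ − yᵀa₃ = 22 − (3.5·4 + 3·4) = 22 − 26 = -4.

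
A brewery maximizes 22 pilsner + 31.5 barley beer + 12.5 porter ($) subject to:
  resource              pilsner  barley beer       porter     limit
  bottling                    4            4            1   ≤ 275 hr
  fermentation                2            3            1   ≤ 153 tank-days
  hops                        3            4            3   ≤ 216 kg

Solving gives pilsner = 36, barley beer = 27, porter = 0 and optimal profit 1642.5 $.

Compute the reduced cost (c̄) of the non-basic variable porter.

Check each constraint at x*: bottling 252/275 (slack 23); fermentation 153/153 (tight); hops 216/216 (tight).
By complementary slackness, y = 0 for the non-binding constraint.
From A_Bᵀ y = c: 2·y_fermentation + 3·y_hops = 22; 3·y_fermentation + 4·y_hops = 31.5.
Solving: y_fermentation = 6.5, y_hops = 3.
Reduced cost of porter: c₃ − yᵀa₃ = 12.5 − (6.5·1 + 3·3) = 12.5 − 15.5 = -3.

-3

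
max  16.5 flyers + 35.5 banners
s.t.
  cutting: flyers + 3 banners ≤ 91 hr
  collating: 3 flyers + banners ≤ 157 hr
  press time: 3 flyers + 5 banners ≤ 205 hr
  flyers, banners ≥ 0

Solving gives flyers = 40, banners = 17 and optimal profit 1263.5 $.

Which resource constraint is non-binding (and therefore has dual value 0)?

collating

cutting: 91/91 (binding)
collating: 137/157 (slack 20)
press time: 205/205 (binding)
By complementary slackness, a constraint with positive slack has shadow price 0 → collating.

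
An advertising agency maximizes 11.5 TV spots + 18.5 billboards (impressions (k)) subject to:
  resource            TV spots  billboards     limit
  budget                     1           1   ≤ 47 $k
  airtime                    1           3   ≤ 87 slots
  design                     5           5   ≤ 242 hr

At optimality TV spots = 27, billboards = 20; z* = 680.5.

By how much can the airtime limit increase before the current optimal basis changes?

Binding constraints: budget, airtime. The basis is B = [[1,1],[1,3]] with det 2.
Per unit increase in airtime, x* moves by d = (-0.5, 0.5).
The basis stays optimal until TV spots reaches 0; allowable increase = 54 slots.

54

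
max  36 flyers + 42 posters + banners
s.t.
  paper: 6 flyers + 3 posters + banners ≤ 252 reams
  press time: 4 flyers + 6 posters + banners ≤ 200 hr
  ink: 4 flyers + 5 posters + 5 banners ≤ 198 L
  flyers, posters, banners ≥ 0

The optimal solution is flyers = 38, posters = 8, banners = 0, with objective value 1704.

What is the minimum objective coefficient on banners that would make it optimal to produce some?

At the optimum: paper uses 252 of 252 (binding); press time uses 200 of 200 (binding); ink uses 192 of 198 (slack = 6).
Since ink is not tight, its dual is 0.
From A_Bᵀ y = c: 6·y_paper + 4·y_press time = 36; 3·y_paper + 6·y_press time = 42.
Solving: y_paper = 2, y_press time = 6.
banners enters the basis when its profit ≥ yᵀa₃ = 2·1 + 6·1 = 8.

8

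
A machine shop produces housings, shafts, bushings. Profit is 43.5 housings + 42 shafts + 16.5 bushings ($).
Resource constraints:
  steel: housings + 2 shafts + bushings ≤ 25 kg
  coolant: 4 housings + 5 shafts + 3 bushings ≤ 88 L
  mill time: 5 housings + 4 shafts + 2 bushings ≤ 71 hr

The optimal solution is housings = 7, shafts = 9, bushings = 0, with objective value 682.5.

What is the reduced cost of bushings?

-4.5

Binding: steel and mill time. Non-binding: coolant (15 unused).
Since coolant is not tight, its dual is 0.
Dual feasibility on the basic columns requires 1·y_steel + 5·y_mill time = 43.5, 2·y_steel + 4·y_mill time = 42.
→ y_steel = 6 and y_mill time = 7.5.
Reduced cost of bushings: c₃ − yᵀa₃ = 16.5 − (6·1 + 7.5·2) = 16.5 − 21 = -4.5.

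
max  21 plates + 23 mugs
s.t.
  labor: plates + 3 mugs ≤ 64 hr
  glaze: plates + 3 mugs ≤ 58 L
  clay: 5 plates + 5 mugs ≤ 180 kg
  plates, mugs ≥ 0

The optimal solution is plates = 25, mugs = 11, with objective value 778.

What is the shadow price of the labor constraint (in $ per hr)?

0

Check each constraint at x*: labor 58/64 (slack 6); glaze 58/58 (tight); clay 180/180 (tight).
Since labor is not tight, its dual is 0.
The binding rows give the dual system: 1·y_glaze + 5·y_clay = 21 and 3·y_glaze + 5·y_clay = 23.
Solving: y_glaze = 1, y_clay = 4.
Shadow price of labor = 0.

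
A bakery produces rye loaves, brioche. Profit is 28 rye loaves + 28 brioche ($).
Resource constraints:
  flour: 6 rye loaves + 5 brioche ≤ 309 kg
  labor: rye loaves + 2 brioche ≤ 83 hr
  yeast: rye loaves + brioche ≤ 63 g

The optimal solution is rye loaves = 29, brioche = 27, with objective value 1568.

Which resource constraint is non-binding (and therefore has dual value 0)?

flour: 309/309 (binding)
labor: 83/83 (binding)
yeast: 56/63 (slack 7)
By complementary slackness, a constraint with positive slack has shadow price 0 → yeast.

yeast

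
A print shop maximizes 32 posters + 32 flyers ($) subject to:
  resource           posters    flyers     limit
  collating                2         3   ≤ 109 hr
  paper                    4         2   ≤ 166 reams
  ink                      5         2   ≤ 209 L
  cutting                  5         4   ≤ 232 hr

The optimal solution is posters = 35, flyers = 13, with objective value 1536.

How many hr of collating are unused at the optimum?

0

collating used = 2·35 + 3·13 = 109; slack = 109 − 109 = 0.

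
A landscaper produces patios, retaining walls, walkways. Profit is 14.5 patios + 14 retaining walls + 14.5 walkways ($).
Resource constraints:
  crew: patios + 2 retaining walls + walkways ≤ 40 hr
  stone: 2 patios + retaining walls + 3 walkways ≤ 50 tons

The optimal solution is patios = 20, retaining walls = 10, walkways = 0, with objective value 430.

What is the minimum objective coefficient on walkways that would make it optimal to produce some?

19.5

Both crew and stone are binding at x*.
Dual feasibility on the basic columns requires 1·y_crew + 2·y_stone = 14.5, 2·y_crew + 1·y_stone = 14.
This yields shadow prices y_crew = 4.5, y_stone = 5.
walkways enters the basis when its profit ≥ yᵀa₃ = 4.5·1 + 5·3 = 19.5.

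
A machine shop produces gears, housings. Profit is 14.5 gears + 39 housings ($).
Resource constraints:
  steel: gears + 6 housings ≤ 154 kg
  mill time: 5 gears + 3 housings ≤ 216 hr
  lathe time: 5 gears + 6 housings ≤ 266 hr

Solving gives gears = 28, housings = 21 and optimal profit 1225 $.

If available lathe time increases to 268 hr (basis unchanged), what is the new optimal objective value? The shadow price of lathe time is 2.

1229

Δb = 2, so new z* = 1225 + (2)·(2) = 1225 + 4 = 1229.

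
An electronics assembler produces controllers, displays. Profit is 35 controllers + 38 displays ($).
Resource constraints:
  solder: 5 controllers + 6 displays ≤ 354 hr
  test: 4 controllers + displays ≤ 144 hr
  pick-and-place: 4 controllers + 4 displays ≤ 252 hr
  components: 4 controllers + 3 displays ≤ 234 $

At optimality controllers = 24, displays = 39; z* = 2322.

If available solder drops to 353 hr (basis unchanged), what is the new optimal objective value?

2319

Check each constraint at x*: solder 354/354 (tight); test 135/144 (slack 9); pick-and-place 252/252 (tight); components 213/234 (slack 21).
Slack constraints have shadow price 0 (complementary slackness).
The binding rows give the dual system: 5·y_solder + 4·y_pick-and-place = 35 and 6·y_solder + 4·y_pick-and-place = 38.
→ y_solder = 3 and y_pick-and-place = 5.
Δz = y_solder·Δb = 3 × (-1) = -3, so new z* = 2322 − 3 = 2319.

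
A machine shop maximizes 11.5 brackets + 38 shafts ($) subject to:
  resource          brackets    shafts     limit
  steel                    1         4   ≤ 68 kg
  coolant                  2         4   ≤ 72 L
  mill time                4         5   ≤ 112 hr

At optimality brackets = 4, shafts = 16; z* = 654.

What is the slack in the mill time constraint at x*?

16

mill time used = 4·4 + 5·16 = 96; slack = 112 − 96 = 16.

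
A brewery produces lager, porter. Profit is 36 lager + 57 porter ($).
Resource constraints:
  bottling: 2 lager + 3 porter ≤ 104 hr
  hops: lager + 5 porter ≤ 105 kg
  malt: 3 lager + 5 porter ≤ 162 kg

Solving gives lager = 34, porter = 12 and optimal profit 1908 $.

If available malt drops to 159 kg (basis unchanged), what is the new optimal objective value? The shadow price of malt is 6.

1890

Δb = -3, so new z* = 1908 + (6)·(-3) = 1908 − 18 = 1890.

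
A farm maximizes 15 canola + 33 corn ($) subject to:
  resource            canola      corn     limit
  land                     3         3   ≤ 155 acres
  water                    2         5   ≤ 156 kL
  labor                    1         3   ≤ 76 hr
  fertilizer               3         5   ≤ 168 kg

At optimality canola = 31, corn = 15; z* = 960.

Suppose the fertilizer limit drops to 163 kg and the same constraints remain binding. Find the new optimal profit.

Check each constraint at x*: land 138/155 (slack 17); water 137/156 (slack 19); labor 76/76 (tight); fertilizer 168/168 (tight).
Slack constraints have shadow price 0 (complementary slackness).
Dual feasibility on the basic columns requires 1·y_labor + 3·y_fertilizer = 15, 3·y_labor + 5·y_fertilizer = 33.
Solving: y_labor = 6, y_fertilizer = 3.
Δz = y_fertilizer·Δb = 3 × (-5) = -15, so new z* = 960 − 15 = 945.

945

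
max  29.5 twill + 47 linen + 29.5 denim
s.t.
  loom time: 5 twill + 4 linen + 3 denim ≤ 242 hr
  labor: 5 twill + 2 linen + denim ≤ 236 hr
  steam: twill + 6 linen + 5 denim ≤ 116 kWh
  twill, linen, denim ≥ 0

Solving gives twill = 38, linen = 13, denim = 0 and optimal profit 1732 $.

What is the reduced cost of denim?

-8

At the optimum: loom time uses 242 of 242 (binding); labor uses 216 of 236 (slack = 20); steam uses 116 of 116 (binding).
By complementary slackness, y = 0 for the non-binding constraint.
The binding rows give the dual system: 5·y_loom time + 1·y_steam = 29.5 and 4·y_loom time + 6·y_steam = 47.
This yields shadow prices y_loom time = 5, y_steam = 4.5.
Reduced cost of denim: c₃ − yᵀa₃ = 29.5 − (5·3 + 4.5·5) = 29.5 − 37.5 = -8.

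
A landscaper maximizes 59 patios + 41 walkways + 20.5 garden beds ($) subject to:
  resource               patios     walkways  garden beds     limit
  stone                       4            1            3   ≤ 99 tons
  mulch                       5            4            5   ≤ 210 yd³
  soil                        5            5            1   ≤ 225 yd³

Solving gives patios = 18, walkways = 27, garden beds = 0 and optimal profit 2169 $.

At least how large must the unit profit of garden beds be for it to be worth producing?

Binding: stone and soil. Non-binding: mulch (12 unused).
Slack constraints have shadow price 0 (complementary slackness).
Dual feasibility on the basic columns requires 4·y_stone + 5·y_soil = 59, 1·y_stone + 5·y_soil = 41.
Solving: y_stone = 6, y_soil = 7.
garden beds enters the basis when its profit ≥ yᵀa₃ = 6·3 + 7·1 = 25.

25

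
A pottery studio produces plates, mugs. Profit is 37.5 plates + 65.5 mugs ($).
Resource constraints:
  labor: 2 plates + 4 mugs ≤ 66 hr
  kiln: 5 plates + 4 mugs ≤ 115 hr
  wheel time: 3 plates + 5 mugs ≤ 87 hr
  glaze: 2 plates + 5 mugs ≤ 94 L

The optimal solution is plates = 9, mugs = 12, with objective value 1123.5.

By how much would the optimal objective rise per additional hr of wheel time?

9.5

Check each constraint at x*: labor 66/66 (tight); kiln 93/115 (slack 22); wheel time 87/87 (tight); glaze 78/94 (slack 16).
By complementary slackness, y = 0 for the non-binding constraints.
The binding rows give the dual system: 2·y_labor + 3·y_wheel time = 37.5 and 4·y_labor + 5·y_wheel time = 65.5.
This yields shadow prices y_labor = 4.5, y_wheel time = 9.5.
Shadow price of wheel time = 9.5.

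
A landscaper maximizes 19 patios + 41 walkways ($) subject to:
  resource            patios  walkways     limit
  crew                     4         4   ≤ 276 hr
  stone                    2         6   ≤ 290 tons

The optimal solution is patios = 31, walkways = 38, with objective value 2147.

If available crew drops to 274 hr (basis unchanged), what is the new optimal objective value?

Both crew and stone are binding at x*.
The binding rows give the dual system: 4·y_crew + 2·y_stone = 19 and 4·y_crew + 6·y_stone = 41.
This yields shadow prices y_crew = 2, y_stone = 5.5.
Δz = y_crew·Δb = 2 × (-2) = -4, so new z* = 2147 − 4 = 2143.

2143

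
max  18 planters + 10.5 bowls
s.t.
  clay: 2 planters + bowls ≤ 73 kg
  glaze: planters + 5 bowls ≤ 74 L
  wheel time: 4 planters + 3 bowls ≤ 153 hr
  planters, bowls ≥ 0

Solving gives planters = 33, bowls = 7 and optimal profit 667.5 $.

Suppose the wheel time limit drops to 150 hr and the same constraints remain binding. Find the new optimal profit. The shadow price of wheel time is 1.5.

Δb = -3, so new z* = 667.5 + (1.5)·(-3) = 667.5 − 4.5 = 663.

663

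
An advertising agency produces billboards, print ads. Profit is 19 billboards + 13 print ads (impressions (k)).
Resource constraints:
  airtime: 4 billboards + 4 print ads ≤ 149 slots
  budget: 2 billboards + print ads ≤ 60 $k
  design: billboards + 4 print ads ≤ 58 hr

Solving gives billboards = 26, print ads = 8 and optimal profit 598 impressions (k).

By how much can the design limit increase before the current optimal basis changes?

22.75

Binding constraints: budget, design. The basis is B = [[2,1],[1,4]] with det 7.
Per unit increase in design, x* moves by d = (-0.1429, 0.2857).
The basis stays optimal until airtime becomes binding; allowable increase = 22.75 hr.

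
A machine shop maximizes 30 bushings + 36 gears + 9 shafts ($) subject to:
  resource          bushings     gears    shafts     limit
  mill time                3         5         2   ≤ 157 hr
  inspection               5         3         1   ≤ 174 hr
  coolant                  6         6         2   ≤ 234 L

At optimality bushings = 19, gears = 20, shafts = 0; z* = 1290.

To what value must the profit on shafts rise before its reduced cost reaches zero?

Binding: mill time and coolant. Non-binding: inspection (19 unused).
Since inspection is not tight, its dual is 0.
The binding rows give the dual system: 3·y_mill time + 6·y_coolant = 30 and 5·y_mill time + 6·y_coolant = 36.
Solving: y_mill time = 3, y_coolant = 3.5.
shafts enters the basis when its profit ≥ yᵀa₃ = 3·2 + 3.5·2 = 13.

13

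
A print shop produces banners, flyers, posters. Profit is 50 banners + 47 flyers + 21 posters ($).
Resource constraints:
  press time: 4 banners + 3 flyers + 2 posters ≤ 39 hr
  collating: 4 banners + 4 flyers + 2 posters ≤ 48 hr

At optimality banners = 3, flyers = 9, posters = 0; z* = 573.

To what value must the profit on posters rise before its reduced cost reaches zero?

25

Check each constraint at x*: press time 39/39 (tight); collating 48/48 (tight).
From A_Bᵀ y = c: 4·y_press time + 4·y_collating = 50; 3·y_press time + 4·y_collating = 47.
→ y_press time = 3 and y_collating = 9.5.
posters enters the basis when its profit ≥ yᵀa₃ = 3·2 + 9.5·2 = 25.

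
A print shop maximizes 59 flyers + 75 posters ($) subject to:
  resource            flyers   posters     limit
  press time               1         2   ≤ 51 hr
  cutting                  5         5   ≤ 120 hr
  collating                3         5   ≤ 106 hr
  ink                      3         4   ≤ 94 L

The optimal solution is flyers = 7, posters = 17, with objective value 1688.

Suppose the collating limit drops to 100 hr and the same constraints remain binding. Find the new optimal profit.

At the optimum: press time uses 41 of 51 (slack = 10); cutting uses 120 of 120 (binding); collating uses 106 of 106 (binding); ink uses 89 of 94 (slack = 5).
Since press time, ink are not tight, their duals are 0.
Dual feasibility on the basic columns requires 5·y_cutting + 3·y_collating = 59, 5·y_cutting + 5·y_collating = 75.
Solving: y_cutting = 7, y_collating = 8.
Δz = y_collating·Δb = 8 × (-6) = -48, so new z* = 1688 − 48 = 1640.

1640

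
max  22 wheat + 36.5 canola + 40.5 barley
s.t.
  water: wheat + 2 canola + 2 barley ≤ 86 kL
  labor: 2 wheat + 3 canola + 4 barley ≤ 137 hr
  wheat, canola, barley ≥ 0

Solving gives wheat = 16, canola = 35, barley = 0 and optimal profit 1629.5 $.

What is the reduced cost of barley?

-3.5

At the optimum: water uses 86 of 86 (binding); labor uses 137 of 137 (binding).
The binding rows give the dual system: 1·y_water + 2·y_labor = 22 and 2·y_water + 3·y_labor = 36.5.
→ y_water = 7 and y_labor = 7.5.
Reduced cost of barley: c₃ − yᵀa₃ = 40.5 − (7·2 + 7.5·4) = 40.5 − 44 = -3.5.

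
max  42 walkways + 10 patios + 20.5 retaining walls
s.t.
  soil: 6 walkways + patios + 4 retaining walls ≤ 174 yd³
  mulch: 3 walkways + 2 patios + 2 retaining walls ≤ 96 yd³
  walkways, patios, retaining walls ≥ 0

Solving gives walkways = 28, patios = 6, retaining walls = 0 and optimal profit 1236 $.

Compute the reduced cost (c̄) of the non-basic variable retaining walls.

Check each constraint at x*: soil 174/174 (tight); mulch 96/96 (tight).
The binding rows give the dual system: 6·y_soil + 3·y_mulch = 42 and 1·y_soil + 2·y_mulch = 10.
This yields shadow prices y_soil = 6, y_mulch = 2.
Reduced cost of retaining walls: c₃ − yᵀa₃ = 20.5 − (6·4 + 2·2) = 20.5 − 28 = -7.5.

-7.5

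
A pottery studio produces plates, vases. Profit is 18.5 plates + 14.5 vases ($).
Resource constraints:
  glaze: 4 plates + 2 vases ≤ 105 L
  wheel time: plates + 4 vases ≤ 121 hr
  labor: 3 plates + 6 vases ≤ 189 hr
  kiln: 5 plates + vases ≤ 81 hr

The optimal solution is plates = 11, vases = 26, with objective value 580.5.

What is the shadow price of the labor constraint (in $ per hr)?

At the optimum: glaze uses 96 of 105 (slack = 9); wheel time uses 115 of 121 (slack = 6); labor uses 189 of 189 (binding); kiln uses 81 of 81 (binding).
By complementary slackness, y = 0 for the non-binding constraints.
From A_Bᵀ y = c: 3·y_labor + 5·y_kiln = 18.5; 6·y_labor + 1·y_kiln = 14.5.
→ y_labor = 2 and y_kiln = 2.5.
Shadow price of labor = 2.

2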